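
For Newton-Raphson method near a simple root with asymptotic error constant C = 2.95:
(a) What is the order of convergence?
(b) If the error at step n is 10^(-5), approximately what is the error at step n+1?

(a) Newton-Raphson has quadratic (order 2) convergence near simple roots.
    This means |e_{n+1}| ≈ C|e_n|².

(b) With |e_n| = 10^(-5) and C = 2.95:
    |e_{n+1}| ≈ 2.95 × (10^(-5))² = 2.95 × 10^(-10)

(a) 2 (quadratic); (b) |e_{n+1}| ≈ 2.950e-10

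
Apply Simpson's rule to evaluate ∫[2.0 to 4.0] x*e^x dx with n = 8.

f(x) = x*e^x
a = 2.0, b = 4.0, n = 8
h = (b - a)/n = 0.250000

Simpson's rule: (h/3)[f(x₀) + 4f(x₁) + 2f(x₂) + ... + f(xₙ)]

x_0 = 2.0000, f(x_0) = 14.778112, coefficient = 1
x_1 = 2.2500, f(x_1) = 21.347406, coefficient = 4
x_2 = 2.5000, f(x_2) = 30.456235, coefficient = 2
x_3 = 2.7500, f(x_3) = 43.017238, coefficient = 4
x_4 = 3.0000, f(x_4) = 60.256611, coefficient = 2
x_5 = 3.2500, f(x_5) = 83.818605, coefficient = 4
x_6 = 3.5000, f(x_6) = 115.904082, coefficient = 2
x_7 = 3.7500, f(x_7) = 159.454058, coefficient = 4
x_8 = 4.0000, f(x_8) = 218.392600, coefficient = 1

I ≈ (0.250000/3) × 1876.953790 = 156.412816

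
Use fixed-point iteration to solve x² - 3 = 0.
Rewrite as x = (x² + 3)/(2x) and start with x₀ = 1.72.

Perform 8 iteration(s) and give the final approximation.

Equation: x² - 3 = 0
Fixed-point form: x = (x² + 3)/(2x)
x₀ = 1.72

x_1 = g(1.720000) = 1.732093
x_2 = g(1.732093) = 1.732051
x_3 = g(1.732051) = 1.732051
x_4 = g(1.732051) = 1.732051
x_5 = g(1.732051) = 1.732051
x_6 = g(1.732051) = 1.732051
x_7 = g(1.732051) = 1.732051
x_8 = g(1.732051) = 1.732051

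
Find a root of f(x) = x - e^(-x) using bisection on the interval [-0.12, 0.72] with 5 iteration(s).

f(x) = x - e^(-x)
Initial interval: [-0.12, 0.72]

Iteration 1:
  c_1 = (-0.120000 + 0.720000)/2 = 0.300000
  f(c_1) = f(0.300000) = -0.440818
  f(a) × f(c) ≥ 0, new interval: [0.300000, 0.720000]
Iteration 2:
  c_2 = (0.300000 + 0.720000)/2 = 0.510000
  f(c_2) = f(0.510000) = -0.090496
  f(a) × f(c) ≥ 0, new interval: [0.510000, 0.720000]
Iteration 3:
  c_3 = (0.510000 + 0.720000)/2 = 0.615000
  f(c_3) = f(0.615000) = 0.074359
  f(a) × f(c) < 0, new interval: [0.510000, 0.615000]
Iteration 4:
  c_4 = (0.510000 + 0.615000)/2 = 0.562500
  f(c_4) = f(0.562500) = -0.007283
  f(a) × f(c) ≥ 0, new interval: [0.562500, 0.615000]
Iteration 5:
  c_5 = (0.562500 + 0.615000)/2 = 0.588750
  f(c_5) = f(0.588750) = 0.033729
  f(a) × f(c) < 0, new interval: [0.562500, 0.588750]

After 5 iteration(s), the approximation is c_5 = 0.588750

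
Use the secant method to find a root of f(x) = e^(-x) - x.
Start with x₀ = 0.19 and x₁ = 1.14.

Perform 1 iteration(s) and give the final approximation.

f(x) = e^(-x) - x
x₀ = 0.19, x₁ = 1.14

Secant formula: x_{n+1} = x_n - f(x_n)(x_n - x_{n-1})/(f(x_n) - f(x_{n-1}))

Iteration 1:
  f(0.190000) = 0.636959
  f(1.140000) = -0.820181
  x_2 = 1.140000 - (-0.820181)×(1.140000 - 0.190000)/(-0.820181 - 0.636959)
       = 0.605273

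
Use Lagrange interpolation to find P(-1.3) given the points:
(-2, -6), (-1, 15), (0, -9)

Lagrange interpolation formula:
P(x) = Σ yᵢ × Lᵢ(x)
where Lᵢ(x) = Π_{j≠i} (x - xⱼ)/(xᵢ - xⱼ)

L_0(-1.3) = (-1.3 - (-1))/(-2 - (-1)) × (-1.3 - 0)/(-2 - 0) = 0.195000
L_1(-1.3) = (-1.3 - (-2))/(-1 - (-2)) × (-1.3 - 0)/(-1 - 0) = 0.910000
L_2(-1.3) = (-1.3 - (-2))/(0 - (-2)) × (-1.3 - (-1))/(0 - (-1)) = -0.105000

P(-1.3) = (-6)×L_0(-1.3) + 15×L_1(-1.3) + (-9)×L_2(-1.3)
P(-1.3) = 13.425000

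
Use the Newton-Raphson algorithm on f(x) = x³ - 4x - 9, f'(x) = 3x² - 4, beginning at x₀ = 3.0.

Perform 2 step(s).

f(x) = x³ - 4x - 9
f'(x) = 3x² - 4
x₀ = 3.0

Newton-Raphson formula: x_{n+1} = x_n - f(x_n)/f'(x_n)

Iteration 1:
  f(3.000000) = 6.000000
  f'(3.000000) = 23.000000
  x_1 = 3.000000 - 6.000000/23.000000 = 2.739130
Iteration 2:
  f(2.739130) = 0.594723
  f'(2.739130) = 18.508507
  x_2 = 2.739130 - 0.594723/18.508507 = 2.706998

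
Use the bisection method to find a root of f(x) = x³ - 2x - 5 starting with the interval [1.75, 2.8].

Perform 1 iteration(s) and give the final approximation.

f(x) = x³ - 2x - 5
Initial interval: [1.75, 2.8]

Iteration 1:
  c_1 = (1.750000 + 2.800000)/2 = 2.275000
  f(c_1) = f(2.275000) = 2.224547
  f(a) × f(c) < 0, new interval: [1.750000, 2.275000]

After 1 iteration(s), the approximation is c_1 = 2.275000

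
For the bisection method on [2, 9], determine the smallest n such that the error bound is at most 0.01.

We need (b-a)/2^n ≤ 0.01
(9 - 2)/2^n ≤ 0.01
7/2^n ≤ 0.01
2^n ≥ 700
n ≥ log₂(700) = 9.45
n ≥ 10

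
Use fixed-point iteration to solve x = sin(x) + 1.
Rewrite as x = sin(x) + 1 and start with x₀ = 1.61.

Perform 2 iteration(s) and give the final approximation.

Equation: x = sin(x) + 1
Fixed-point form: x = sin(x) + 1
x₀ = 1.61

x_1 = g(1.610000) = 1.999232
x_2 = g(1.999232) = 1.909617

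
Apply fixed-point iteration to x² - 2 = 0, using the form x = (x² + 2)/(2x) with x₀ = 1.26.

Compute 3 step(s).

Equation: x² - 2 = 0
Fixed-point form: x = (x² + 2)/(2x)
x₀ = 1.26

x_1 = g(1.260000) = 1.423651
x_2 = g(1.423651) = 1.414245
x_3 = g(1.414245) = 1.414214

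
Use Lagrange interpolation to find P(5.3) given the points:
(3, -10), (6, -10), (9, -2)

Lagrange interpolation formula:
P(x) = Σ yᵢ × Lᵢ(x)
where Lᵢ(x) = Π_{j≠i} (x - xⱼ)/(xᵢ - xⱼ)

L_0(5.3) = (5.3 - 6)/(3 - 6) × (5.3 - 9)/(3 - 9) = 0.143889
L_1(5.3) = (5.3 - 3)/(6 - 3) × (5.3 - 9)/(6 - 9) = 0.945556
L_2(5.3) = (5.3 - 3)/(9 - 3) × (5.3 - 6)/(9 - 6) = -0.089444

P(5.3) = (-10)×L_0(5.3) + (-10)×L_1(5.3) + (-2)×L_2(5.3)
P(5.3) = -10.715556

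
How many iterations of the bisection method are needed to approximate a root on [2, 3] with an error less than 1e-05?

We need (b-a)/2^n ≤ 1e-05
(3 - 2)/2^n ≤ 1e-05
1/2^n ≤ 1e-05
2^n ≥ 100000
n ≥ log₂(100000) = 16.61
n ≥ 17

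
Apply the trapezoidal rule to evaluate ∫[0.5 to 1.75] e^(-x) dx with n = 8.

f(x) = e^(-x)
a = 0.5, b = 1.75, n = 8
h = (b - a)/n = 0.156250

Trapezoidal rule: (h/2)[f(x₀) + 2f(x₁) + 2f(x₂) + ... + f(xₙ)]

x_0 = 0.5000, f(x_0) = 0.606531, coefficient = 1
x_1 = 0.6562, f(x_1) = 0.518793, coefficient = 2
x_2 = 0.8125, f(x_2) = 0.443747, coefficient = 2
x_3 = 0.9688, f(x_3) = 0.379557, coefficient = 2
x_4 = 1.1250, f(x_4) = 0.324652, coefficient = 2
x_5 = 1.2812, f(x_5) = 0.277690, coefficient = 2
x_6 = 1.4375, f(x_6) = 0.237521, coefficient = 2
x_7 = 1.5938, f(x_7) = 0.203162, coefficient = 2
x_8 = 1.7500, f(x_8) = 0.173774, coefficient = 1

I ≈ (0.156250/2) × 5.550551 = 0.433637
Exact value: 0.432757
Error: 0.000880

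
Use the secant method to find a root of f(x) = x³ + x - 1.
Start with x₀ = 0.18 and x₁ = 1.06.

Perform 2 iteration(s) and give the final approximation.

f(x) = x³ + x - 1
x₀ = 0.18, x₁ = 1.06

Secant formula: x_{n+1} = x_n - f(x_n)(x_n - x_{n-1})/(f(x_n) - f(x_{n-1}))

Iteration 1:
  f(0.180000) = -0.814168
  f(1.060000) = 1.251016
  x_2 = 1.060000 - 1.251016×(1.060000 - 0.180000)/(1.251016 - (-0.814168))
       = 0.526927
Iteration 2:
  f(1.060000) = 1.251016
  f(0.526927) = -0.326771
  x_3 = 0.526927 - (-0.326771)×(0.526927 - 1.060000)/(-0.326771 - 1.251016)
       = 0.637330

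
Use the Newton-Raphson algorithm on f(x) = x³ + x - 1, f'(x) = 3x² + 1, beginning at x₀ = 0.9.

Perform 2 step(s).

f(x) = x³ + x - 1
f'(x) = 3x² + 1
x₀ = 0.9

Newton-Raphson formula: x_{n+1} = x_n - f(x_n)/f'(x_n)

Iteration 1:
  f(0.900000) = 0.629000
  f'(0.900000) = 3.430000
  x_1 = 0.900000 - 0.629000/3.430000 = 0.716618
Iteration 2:
  f(0.716618) = 0.084631
  f'(0.716618) = 2.540624
  x_2 = 0.716618 - 0.084631/2.540624 = 0.683307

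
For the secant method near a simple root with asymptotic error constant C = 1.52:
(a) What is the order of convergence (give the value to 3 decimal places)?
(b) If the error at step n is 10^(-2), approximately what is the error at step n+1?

(a) Secant method has superlinear convergence with order φ = (1+√5)/2 ≈ 1.618.
    This means |e_{n+1}| ≈ C|e_n|^1.618.

(b) With |e_n| = 10^(-2) and C = 1.52:
    |e_{n+1}| ≈ 1.52 × (10^(-2))^1.618 = 1.52 × 10^(-3.24)

(a) ≈ 1.618 (golden ratio); (b) |e_{n+1}| ≈ 8.826e-04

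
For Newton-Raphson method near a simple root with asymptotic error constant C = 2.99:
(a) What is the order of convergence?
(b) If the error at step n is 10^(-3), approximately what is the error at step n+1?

(a) Newton-Raphson has quadratic (order 2) convergence near simple roots.
    This means |e_{n+1}| ≈ C|e_n|².

(b) With |e_n| = 10^(-3) and C = 2.99:
    |e_{n+1}| ≈ 2.99 × (10^(-3))² = 2.99 × 10^(-6)

(a) 2 (quadratic); (b) |e_{n+1}| ≈ 2.990e-06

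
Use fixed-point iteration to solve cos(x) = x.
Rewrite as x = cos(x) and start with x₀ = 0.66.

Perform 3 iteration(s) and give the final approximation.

Equation: cos(x) = x
Fixed-point form: x = cos(x)
x₀ = 0.66

x_1 = g(0.660000) = 0.789992
x_2 = g(0.789992) = 0.703851
x_3 = g(0.703851) = 0.762356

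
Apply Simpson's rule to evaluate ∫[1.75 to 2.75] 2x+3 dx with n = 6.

f(x) = 2x+3
a = 1.75, b = 2.75, n = 6
h = (b - a)/n = 0.166667

Simpson's rule: (h/3)[f(x₀) + 4f(x₁) + 2f(x₂) + ... + f(xₙ)]

x_0 = 1.7500, f(x_0) = 6.500000, coefficient = 1
x_1 = 1.9167, f(x_1) = 6.833333, coefficient = 4
x_2 = 2.0833, f(x_2) = 7.166667, coefficient = 2
x_3 = 2.2500, f(x_3) = 7.500000, coefficient = 4
x_4 = 2.4167, f(x_4) = 7.833333, coefficient = 2
x_5 = 2.5833, f(x_5) = 8.166667, coefficient = 4
x_6 = 2.7500, f(x_6) = 8.500000, coefficient = 1

I ≈ (0.166667/3) × 135.000000 = 7.500000
Exact value: 7.500000
Error: 0.000000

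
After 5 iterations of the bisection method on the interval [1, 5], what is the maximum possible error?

Bisection error bound: |error| ≤ (b-a)/2^n
|error| ≤ (5 - 1)/2^5 = 4/2^5
|error| ≤ 0.1250000000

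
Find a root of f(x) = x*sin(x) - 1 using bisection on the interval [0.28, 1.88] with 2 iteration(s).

f(x) = x*sin(x) - 1
Initial interval: [0.28, 1.88]

Iteration 1:
  c_1 = (0.280000 + 1.880000)/2 = 1.080000
  f(c_1) = f(1.080000) = -0.047486
  f(a) × f(c) ≥ 0, new interval: [1.080000, 1.880000]
Iteration 2:
  c_2 = (1.080000 + 1.880000)/2 = 1.480000
  f(c_2) = f(1.480000) = 0.473904
  f(a) × f(c) < 0, new interval: [1.080000, 1.480000]

After 2 iteration(s), the approximation is c_2 = 1.480000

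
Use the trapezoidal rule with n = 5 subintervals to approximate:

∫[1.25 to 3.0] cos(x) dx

f(x) = cos(x)
a = 1.25, b = 3.0, n = 5
h = (b - a)/n = 0.350000

Trapezoidal rule: (h/2)[f(x₀) + 2f(x₁) + 2f(x₂) + ... + f(xₙ)]

x_0 = 1.2500, f(x_0) = 0.315322, coefficient = 1
x_1 = 1.6000, f(x_1) = -0.029200, coefficient = 2
x_2 = 1.9500, f(x_2) = -0.370181, coefficient = 2
x_3 = 2.3000, f(x_3) = -0.666276, coefficient = 2
x_4 = 2.6500, f(x_4) = -0.881582, coefficient = 2
x_5 = 3.0000, f(x_5) = -0.989992, coefficient = 1

I ≈ (0.350000/2) × -4.569147 = -0.799601
Exact value: -0.807865
Error: 0.008264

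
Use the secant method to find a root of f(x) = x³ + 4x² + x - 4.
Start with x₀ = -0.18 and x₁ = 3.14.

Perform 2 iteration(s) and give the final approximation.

f(x) = x³ + 4x² + x - 4
x₀ = -0.18, x₁ = 3.14

Secant formula: x_{n+1} = x_n - f(x_n)(x_n - x_{n-1})/(f(x_n) - f(x_{n-1}))

Iteration 1:
  f(-0.180000) = -4.056232
  f(3.140000) = 69.537544
  x_2 = 3.140000 - 69.537544×(3.140000 - (-0.180000))/(69.537544 - (-4.056232))
       = 0.002987
Iteration 2:
  f(3.140000) = 69.537544
  f(0.002987) = -3.996977
  x_3 = 0.002987 - (-3.996977)×(0.002987 - 3.140000)/(-3.996977 - 69.537544)
       = 0.173500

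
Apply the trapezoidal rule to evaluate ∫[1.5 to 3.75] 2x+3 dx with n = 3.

f(x) = 2x+3
a = 1.5, b = 3.75, n = 3
h = (b - a)/n = 0.750000

Trapezoidal rule: (h/2)[f(x₀) + 2f(x₁) + 2f(x₂) + ... + f(xₙ)]

x_0 = 1.5000, f(x_0) = 6.000000, coefficient = 1
x_1 = 2.2500, f(x_1) = 7.500000, coefficient = 2
x_2 = 3.0000, f(x_2) = 9.000000, coefficient = 2
x_3 = 3.7500, f(x_3) = 10.500000, coefficient = 1

I ≈ (0.750000/2) × 49.500000 = 18.562500
Exact value: 18.562500
Error: 0.000000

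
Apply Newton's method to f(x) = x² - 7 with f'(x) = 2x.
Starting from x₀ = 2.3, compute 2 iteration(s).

f(x) = x² - 7
f'(x) = 2x
x₀ = 2.3

Newton-Raphson formula: x_{n+1} = x_n - f(x_n)/f'(x_n)

Iteration 1:
  f(2.300000) = -1.710000
  f'(2.300000) = 4.600000
  x_1 = 2.300000 - (-1.710000)/4.600000 = 2.671739
Iteration 2:
  f(2.671739) = 0.138190
  f'(2.671739) = 5.343478
  x_2 = 2.671739 - 0.138190/5.343478 = 2.645878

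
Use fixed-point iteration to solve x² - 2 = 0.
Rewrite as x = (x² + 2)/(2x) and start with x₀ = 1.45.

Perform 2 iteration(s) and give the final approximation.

Equation: x² - 2 = 0
Fixed-point form: x = (x² + 2)/(2x)
x₀ = 1.45

x_1 = g(1.450000) = 1.414655
x_2 = g(1.414655) = 1.414214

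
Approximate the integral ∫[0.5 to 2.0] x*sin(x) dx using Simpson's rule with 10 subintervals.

f(x) = x*sin(x)
a = 0.5, b = 2.0, n = 10
h = (b - a)/n = 0.150000

Simpson's rule: (h/3)[f(x₀) + 4f(x₁) + 2f(x₂) + ... + f(xₙ)]

x_0 = 0.5000, f(x_0) = 0.239713, coefficient = 1
x_1 = 0.6500, f(x_1) = 0.393371, coefficient = 4
x_2 = 0.8000, f(x_2) = 0.573885, coefficient = 2
x_3 = 0.9500, f(x_3) = 0.772745, coefficient = 4
x_4 = 1.1000, f(x_4) = 0.980328, coefficient = 2
x_5 = 1.2500, f(x_5) = 1.186231, coefficient = 4
x_6 = 1.4000, f(x_6) = 1.379630, coefficient = 2
x_7 = 1.5500, f(x_7) = 1.549665, coefficient = 4
x_8 = 1.7000, f(x_8) = 1.685830, coefficient = 2
x_9 = 1.8500, f(x_9) = 1.778359, coefficient = 4
x_10 = 2.0000, f(x_10) = 1.818595, coefficient = 1

I ≈ (0.150000/3) × 34.019136 = 1.700957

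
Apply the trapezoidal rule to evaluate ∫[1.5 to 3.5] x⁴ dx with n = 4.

f(x) = x⁴
a = 1.5, b = 3.5, n = 4
h = (b - a)/n = 0.500000

Trapezoidal rule: (h/2)[f(x₀) + 2f(x₁) + 2f(x₂) + ... + f(xₙ)]

x_0 = 1.5000, f(x_0) = 5.062500, coefficient = 1
x_1 = 2.0000, f(x_1) = 16.000000, coefficient = 2
x_2 = 2.5000, f(x_2) = 39.062500, coefficient = 2
x_3 = 3.0000, f(x_3) = 81.000000, coefficient = 2
x_4 = 3.5000, f(x_4) = 150.062500, coefficient = 1

I ≈ (0.500000/2) × 427.250000 = 106.812500
Exact value: 103.525000
Error: 3.287500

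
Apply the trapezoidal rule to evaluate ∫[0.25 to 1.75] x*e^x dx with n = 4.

f(x) = x*e^x
a = 0.25, b = 1.75, n = 4
h = (b - a)/n = 0.375000

Trapezoidal rule: (h/2)[f(x₀) + 2f(x₁) + 2f(x₂) + ... + f(xₙ)]

x_0 = 0.2500, f(x_0) = 0.321006, coefficient = 1
x_1 = 0.6250, f(x_1) = 1.167654, coefficient = 2
x_2 = 1.0000, f(x_2) = 2.718282, coefficient = 2
x_3 = 1.3750, f(x_3) = 5.438230, coefficient = 2
x_4 = 1.7500, f(x_4) = 10.070555, coefficient = 1

I ≈ (0.375000/2) × 29.039893 = 5.444980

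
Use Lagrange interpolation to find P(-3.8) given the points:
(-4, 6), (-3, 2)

Lagrange interpolation formula:
P(x) = Σ yᵢ × Lᵢ(x)
where Lᵢ(x) = Π_{j≠i} (x - xⱼ)/(xᵢ - xⱼ)

L_0(-3.8) = (-3.8 - (-3))/(-4 - (-3)) = 0.800000
L_1(-3.8) = (-3.8 - (-4))/(-3 - (-4)) = 0.200000

P(-3.8) = 6×L_0(-3.8) + 2×L_1(-3.8)
P(-3.8) = 5.200000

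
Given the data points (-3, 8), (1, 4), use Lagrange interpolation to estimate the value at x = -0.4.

Lagrange interpolation formula:
P(x) = Σ yᵢ × Lᵢ(x)
where Lᵢ(x) = Π_{j≠i} (x - xⱼ)/(xᵢ - xⱼ)

L_0(-0.4) = (-0.4 - 1)/(-3 - 1) = 0.350000
L_1(-0.4) = (-0.4 - (-3))/(1 - (-3)) = 0.650000

P(-0.4) = 8×L_0(-0.4) + 4×L_1(-0.4)
P(-0.4) = 5.400000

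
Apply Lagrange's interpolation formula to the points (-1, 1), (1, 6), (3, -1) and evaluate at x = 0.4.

Lagrange interpolation formula:
P(x) = Σ yᵢ × Lᵢ(x)
where Lᵢ(x) = Π_{j≠i} (x - xⱼ)/(xᵢ - xⱼ)

L_0(0.4) = (0.4 - 1)/(-1 - 1) × (0.4 - 3)/(-1 - 3) = 0.195000
L_1(0.4) = (0.4 - (-1))/(1 - (-1)) × (0.4 - 3)/(1 - 3) = 0.910000
L_2(0.4) = (0.4 - (-1))/(3 - (-1)) × (0.4 - 1)/(3 - 1) = -0.105000

P(0.4) = 1×L_0(0.4) + 6×L_1(0.4) + (-1)×L_2(0.4)
P(0.4) = 5.760000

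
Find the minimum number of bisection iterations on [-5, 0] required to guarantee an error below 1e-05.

We need (b-a)/2^n ≤ 1e-05
(0 - (-5))/2^n ≤ 1e-05
5/2^n ≤ 1e-05
2^n ≥ 500000
n ≥ log₂(500000) = 18.93
n ≥ 19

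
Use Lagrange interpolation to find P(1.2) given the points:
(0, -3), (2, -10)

Lagrange interpolation formula:
P(x) = Σ yᵢ × Lᵢ(x)
where Lᵢ(x) = Π_{j≠i} (x - xⱼ)/(xᵢ - xⱼ)

L_0(1.2) = (1.2 - 2)/(0 - 2) = 0.400000
L_1(1.2) = (1.2 - 0)/(2 - 0) = 0.600000

P(1.2) = (-3)×L_0(1.2) + (-10)×L_1(1.2)
P(1.2) = -7.200000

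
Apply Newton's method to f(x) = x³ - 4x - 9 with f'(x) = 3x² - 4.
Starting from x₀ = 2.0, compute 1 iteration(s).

f(x) = x³ - 4x - 9
f'(x) = 3x² - 4
x₀ = 2.0

Newton-Raphson formula: x_{n+1} = x_n - f(x_n)/f'(x_n)

Iteration 1:
  f(2.000000) = -9.000000
  f'(2.000000) = 8.000000
  x_1 = 2.000000 - (-9.000000)/8.000000 = 3.125000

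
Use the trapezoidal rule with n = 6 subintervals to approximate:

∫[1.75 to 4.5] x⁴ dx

f(x) = x⁴
a = 1.75, b = 4.5, n = 6
h = (b - a)/n = 0.458333

Trapezoidal rule: (h/2)[f(x₀) + 2f(x₁) + 2f(x₂) + ... + f(xₙ)]

x_0 = 1.7500, f(x_0) = 9.378906, coefficient = 1
x_1 = 2.2083, f(x_1) = 23.782555, coefficient = 2
x_2 = 2.6667, f(x_2) = 50.567901, coefficient = 2
x_3 = 3.1250, f(x_3) = 95.367432, coefficient = 2
x_4 = 3.5833, f(x_4) = 164.872733, coefficient = 2
x_5 = 4.0417, f(x_5) = 266.834494, coefficient = 2
x_6 = 4.5000, f(x_6) = 410.062500, coefficient = 1

I ≈ (0.458333/2) × 1622.291637 = 371.775167
Exact value: 365.773633
Error: 6.001534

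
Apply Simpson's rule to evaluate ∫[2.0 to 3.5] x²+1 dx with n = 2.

f(x) = x²+1
a = 2.0, b = 3.5, n = 2
h = (b - a)/n = 0.750000

Simpson's rule: (h/3)[f(x₀) + 4f(x₁) + 2f(x₂) + ... + f(xₙ)]

x_0 = 2.0000, f(x_0) = 5.000000, coefficient = 1
x_1 = 2.7500, f(x_1) = 8.562500, coefficient = 4
x_2 = 3.5000, f(x_2) = 13.250000, coefficient = 1

I ≈ (0.750000/3) × 52.500000 = 13.125000
Exact value: 13.125000
Error: 0.000000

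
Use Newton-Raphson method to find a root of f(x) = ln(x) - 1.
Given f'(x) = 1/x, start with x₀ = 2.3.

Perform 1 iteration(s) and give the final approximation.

f(x) = ln(x) - 1
f'(x) = 1/x
x₀ = 2.3

Newton-Raphson formula: x_{n+1} = x_n - f(x_n)/f'(x_n)

Iteration 1:
  f(2.300000) = -0.167091
  f'(2.300000) = 0.434783
  x_1 = 2.300000 - (-0.167091)/0.434783 = 2.684309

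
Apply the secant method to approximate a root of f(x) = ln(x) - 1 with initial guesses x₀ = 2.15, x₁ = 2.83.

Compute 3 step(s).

f(x) = ln(x) - 1
x₀ = 2.15, x₁ = 2.83

Secant formula: x_{n+1} = x_n - f(x_n)(x_n - x_{n-1})/(f(x_n) - f(x_{n-1}))

Iteration 1:
  f(2.150000) = -0.234532
  f(2.830000) = 0.040277
  x_2 = 2.830000 - 0.040277×(2.830000 - 2.150000)/(0.040277 - (-0.234532))
       = 2.730337
Iteration 2:
  f(2.830000) = 0.040277
  f(2.730337) = 0.004425
  x_3 = 2.730337 - 0.004425×(2.730337 - 2.830000)/(0.004425 - 0.040277)
       = 2.718036
Iteration 3:
  f(2.730337) = 0.004425
  f(2.718036) = -0.000090
  x_4 = 2.718036 - (-0.000090)×(2.718036 - 2.730337)/(-0.000090 - 0.004425)
       = 2.718282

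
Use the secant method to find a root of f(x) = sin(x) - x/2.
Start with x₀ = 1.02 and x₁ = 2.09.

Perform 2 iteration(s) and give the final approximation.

f(x) = sin(x) - x/2
x₀ = 1.02, x₁ = 2.09

Secant formula: x_{n+1} = x_n - f(x_n)(x_n - x_{n-1})/(f(x_n) - f(x_{n-1}))

Iteration 1:
  f(1.020000) = 0.342108
  f(2.090000) = -0.176785
  x_2 = 2.090000 - (-0.176785)×(2.090000 - 1.020000)/(-0.176785 - 0.342108)
       = 1.725454
Iteration 2:
  f(2.090000) = -0.176785
  f(1.725454) = 0.125337
  x_3 = 1.725454 - 0.125337×(1.725454 - 2.090000)/(0.125337 - (-0.176785))
       = 1.876688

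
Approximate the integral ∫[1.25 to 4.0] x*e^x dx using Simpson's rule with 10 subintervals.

f(x) = x*e^x
a = 1.25, b = 4.0, n = 10
h = (b - a)/n = 0.275000

Simpson's rule: (h/3)[f(x₀) + 4f(x₁) + 2f(x₂) + ... + f(xₙ)]

x_0 = 1.2500, f(x_0) = 4.362929, coefficient = 1
x_1 = 1.5250, f(x_1) = 7.007594, coefficient = 4
x_2 = 1.8000, f(x_2) = 10.889365, coefficient = 2
x_3 = 2.0750, f(x_3) = 16.526434, coefficient = 4
x_4 = 2.3500, f(x_4) = 24.641089, coefficient = 2
x_5 = 2.6250, f(x_5) = 36.237007, coefficient = 4
x_6 = 2.9000, f(x_6) = 52.705022, coefficient = 2
x_7 = 3.1750, f(x_7) = 75.967653, coefficient = 4
x_8 = 3.4500, f(x_8) = 108.676353, coefficient = 2
x_9 = 3.7250, f(x_9) = 154.480342, coefficient = 4
x_10 = 4.0000, f(x_10) = 218.392600, coefficient = 1

I ≈ (0.275000/3) × 1777.455308 = 162.933403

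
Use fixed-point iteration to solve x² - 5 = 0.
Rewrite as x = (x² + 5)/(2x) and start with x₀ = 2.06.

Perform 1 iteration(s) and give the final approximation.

Equation: x² - 5 = 0
Fixed-point form: x = (x² + 5)/(2x)
x₀ = 2.06

x_1 = g(2.060000) = 2.243592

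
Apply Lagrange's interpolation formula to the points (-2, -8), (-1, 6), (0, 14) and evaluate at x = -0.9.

Lagrange interpolation formula:
P(x) = Σ yᵢ × Lᵢ(x)
where Lᵢ(x) = Π_{j≠i} (x - xⱼ)/(xᵢ - xⱼ)

L_0(-0.9) = (-0.9 - (-1))/(-2 - (-1)) × (-0.9 - 0)/(-2 - 0) = -0.045000
L_1(-0.9) = (-0.9 - (-2))/(-1 - (-2)) × (-0.9 - 0)/(-1 - 0) = 0.990000
L_2(-0.9) = (-0.9 - (-2))/(0 - (-2)) × (-0.9 - (-1))/(0 - (-1)) = 0.055000

P(-0.9) = (-8)×L_0(-0.9) + 6×L_1(-0.9) + 14×L_2(-0.9)
P(-0.9) = 7.070000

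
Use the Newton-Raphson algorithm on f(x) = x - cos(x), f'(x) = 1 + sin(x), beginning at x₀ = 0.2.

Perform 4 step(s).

f(x) = x - cos(x)
f'(x) = 1 + sin(x)
x₀ = 0.2

Newton-Raphson formula: x_{n+1} = x_n - f(x_n)/f'(x_n)

Iteration 1:
  f(0.200000) = -0.780067
  f'(0.200000) = 1.198669
  x_1 = 0.200000 - (-0.780067)/1.198669 = 0.850777
Iteration 2:
  f(0.850777) = 0.191378
  f'(0.850777) = 1.751793
  x_2 = 0.850777 - 0.191378/1.751793 = 0.741530
Iteration 3:
  f(0.741530) = 0.004094
  f'(0.741530) = 1.675417
  x_3 = 0.741530 - 0.004094/1.675417 = 0.739086
Iteration 4:
  f(0.739086) = 0.000002
  f'(0.739086) = 1.673613
  x_4 = 0.739086 - 0.000002/1.673613 = 0.739085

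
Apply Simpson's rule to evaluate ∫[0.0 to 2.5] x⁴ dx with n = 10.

f(x) = x⁴
a = 0.0, b = 2.5, n = 10
h = (b - a)/n = 0.250000

Simpson's rule: (h/3)[f(x₀) + 4f(x₁) + 2f(x₂) + ... + f(xₙ)]

x_0 = 0.0000, f(x_0) = 0.000000, coefficient = 1
x_1 = 0.2500, f(x_1) = 0.003906, coefficient = 4
x_2 = 0.5000, f(x_2) = 0.062500, coefficient = 2
x_3 = 0.7500, f(x_3) = 0.316406, coefficient = 4
x_4 = 1.0000, f(x_4) = 1.000000, coefficient = 2
x_5 = 1.2500, f(x_5) = 2.441406, coefficient = 4
x_6 = 1.5000, f(x_6) = 5.062500, coefficient = 2
x_7 = 1.7500, f(x_7) = 9.378906, coefficient = 4
x_8 = 2.0000, f(x_8) = 16.000000, coefficient = 2
x_9 = 2.2500, f(x_9) = 25.628906, coefficient = 4
x_10 = 2.5000, f(x_10) = 39.062500, coefficient = 1

I ≈ (0.250000/3) × 234.390625 = 19.532552
Exact value: 19.531250
Error: 0.001302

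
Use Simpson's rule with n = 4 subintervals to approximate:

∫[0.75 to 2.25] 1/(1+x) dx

f(x) = 1/(1+x)
a = 0.75, b = 2.25, n = 4
h = (b - a)/n = 0.375000

Simpson's rule: (h/3)[f(x₀) + 4f(x₁) + 2f(x₂) + ... + f(xₙ)]

x_0 = 0.7500, f(x_0) = 0.571429, coefficient = 1
x_1 = 1.1250, f(x_1) = 0.470588, coefficient = 4
x_2 = 1.5000, f(x_2) = 0.400000, coefficient = 2
x_3 = 1.8750, f(x_3) = 0.347826, coefficient = 4
x_4 = 2.2500, f(x_4) = 0.307692, coefficient = 1

I ≈ (0.375000/3) × 4.952778 = 0.619097
Exact value: 0.619039
Error: 0.000058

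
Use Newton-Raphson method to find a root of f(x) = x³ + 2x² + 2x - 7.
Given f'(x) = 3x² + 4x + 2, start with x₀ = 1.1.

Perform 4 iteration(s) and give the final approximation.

f(x) = x³ + 2x² + 2x - 7
f'(x) = 3x² + 4x + 2
x₀ = 1.1

Newton-Raphson formula: x_{n+1} = x_n - f(x_n)/f'(x_n)

Iteration 1:
  f(1.100000) = -1.049000
  f'(1.100000) = 10.030000
  x_1 = 1.100000 - (-1.049000)/10.030000 = 1.204586
Iteration 2:
  f(1.204586) = 0.059117
  f'(1.204586) = 11.171429
  x_2 = 1.204586 - 0.059117/11.171429 = 1.199294
Iteration 3:
  f(1.199294) = 0.000157
  f'(1.199294) = 11.112099
  x_3 = 1.199294 - 0.000157/11.112099 = 1.199280
Iteration 4:
  f(1.199280) = 0.000000
  f'(1.199280) = 11.111941
  x_4 = 1.199280 - 0.000000/11.111941 = 1.199280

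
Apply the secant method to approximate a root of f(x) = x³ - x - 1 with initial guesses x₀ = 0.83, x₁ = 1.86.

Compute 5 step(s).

f(x) = x³ - x - 1
x₀ = 0.83, x₁ = 1.86

Secant formula: x_{n+1} = x_n - f(x_n)(x_n - x_{n-1})/(f(x_n) - f(x_{n-1}))

Iteration 1:
  f(0.830000) = -1.258213
  f(1.860000) = 3.574856
  x_2 = 1.860000 - 3.574856×(1.860000 - 0.830000)/(3.574856 - (-1.258213))
       = 1.098144
Iteration 2:
  f(1.860000) = 3.574856
  f(1.098144) = -0.773869
  x_3 = 1.098144 - (-0.773869)×(1.098144 - 1.860000)/(-0.773869 - 3.574856)
       = 1.233719
Iteration 3:
  f(1.098144) = -0.773869
  f(1.233719) = -0.355922
  x_4 = 1.233719 - (-0.355922)×(1.233719 - 1.098144)/(-0.355922 - (-0.773869))
       = 1.349174
Iteration 4:
  f(1.233719) = -0.355922
  f(1.349174) = 0.106686
  x_5 = 1.349174 - 0.106686×(1.349174 - 1.233719)/(0.106686 - (-0.355922))
       = 1.322548
Iteration 5:
  f(1.349174) = 0.106686
  f(1.322548) = -0.009237
  x_6 = 1.322548 - (-0.009237)×(1.322548 - 1.349174)/(-0.009237 - 0.106686)
       = 1.324669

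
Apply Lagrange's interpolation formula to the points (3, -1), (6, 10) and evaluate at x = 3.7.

Lagrange interpolation formula:
P(x) = Σ yᵢ × Lᵢ(x)
where Lᵢ(x) = Π_{j≠i} (x - xⱼ)/(xᵢ - xⱼ)

L_0(3.7) = (3.7 - 6)/(3 - 6) = 0.766667
L_1(3.7) = (3.7 - 3)/(6 - 3) = 0.233333

P(3.7) = (-1)×L_0(3.7) + 10×L_1(3.7)
P(3.7) = 1.566667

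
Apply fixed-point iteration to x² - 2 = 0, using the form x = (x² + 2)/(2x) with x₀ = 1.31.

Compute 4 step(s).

Equation: x² - 2 = 0
Fixed-point form: x = (x² + 2)/(2x)
x₀ = 1.31

x_1 = g(1.310000) = 1.418359
x_2 = g(1.418359) = 1.414220
x_3 = g(1.414220) = 1.414214
x_4 = g(1.414214) = 1.414214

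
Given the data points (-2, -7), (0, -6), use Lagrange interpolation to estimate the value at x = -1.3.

Lagrange interpolation formula:
P(x) = Σ yᵢ × Lᵢ(x)
where Lᵢ(x) = Π_{j≠i} (x - xⱼ)/(xᵢ - xⱼ)

L_0(-1.3) = (-1.3 - 0)/(-2 - 0) = 0.650000
L_1(-1.3) = (-1.3 - (-2))/(0 - (-2)) = 0.350000

P(-1.3) = (-7)×L_0(-1.3) + (-6)×L_1(-1.3)
P(-1.3) = -6.650000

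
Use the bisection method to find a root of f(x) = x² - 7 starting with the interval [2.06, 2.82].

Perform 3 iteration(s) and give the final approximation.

f(x) = x² - 7
Initial interval: [2.06, 2.82]

Iteration 1:
  c_1 = (2.060000 + 2.820000)/2 = 2.440000
  f(c_1) = f(2.440000) = -1.046400
  f(a) × f(c) ≥ 0, new interval: [2.440000, 2.820000]
Iteration 2:
  c_2 = (2.440000 + 2.820000)/2 = 2.630000
  f(c_2) = f(2.630000) = -0.083100
  f(a) × f(c) ≥ 0, new interval: [2.630000, 2.820000]
Iteration 3:
  c_3 = (2.630000 + 2.820000)/2 = 2.725000
  f(c_3) = f(2.725000) = 0.425625
  f(a) × f(c) < 0, new interval: [2.630000, 2.725000]

After 3 iteration(s), the approximation is c_3 = 2.725000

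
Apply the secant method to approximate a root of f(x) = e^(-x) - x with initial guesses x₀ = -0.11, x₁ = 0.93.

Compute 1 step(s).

f(x) = e^(-x) - x
x₀ = -0.11, x₁ = 0.93

Secant formula: x_{n+1} = x_n - f(x_n)(x_n - x_{n-1})/(f(x_n) - f(x_{n-1}))

Iteration 1:
  f(-0.110000) = 1.226278
  f(0.930000) = -0.535446
  x_2 = 0.930000 - (-0.535446)×(0.930000 - (-0.110000))/(-0.535446 - 1.226278)
       = 0.613910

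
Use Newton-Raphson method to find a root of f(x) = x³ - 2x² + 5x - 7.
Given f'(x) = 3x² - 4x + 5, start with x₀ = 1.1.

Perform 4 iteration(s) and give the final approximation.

f(x) = x³ - 2x² + 5x - 7
f'(x) = 3x² - 4x + 5
x₀ = 1.1

Newton-Raphson formula: x_{n+1} = x_n - f(x_n)/f'(x_n)

Iteration 1:
  f(1.100000) = -2.589000
  f'(1.100000) = 4.230000
  x_1 = 1.100000 - (-2.589000)/4.230000 = 1.712057
Iteration 2:
  f(1.712057) = 0.716282
  f'(1.712057) = 6.945188
  x_2 = 1.712057 - 0.716282/6.945188 = 1.608923
Iteration 3:
  f(1.608923) = 0.032261
  f'(1.608923) = 6.330208
  x_3 = 1.608923 - 0.032261/6.330208 = 1.603827
Iteration 4:
  f(1.603827) = 0.000073
  f'(1.603827) = 6.301474
  x_4 = 1.603827 - 0.000073/6.301474 = 1.603815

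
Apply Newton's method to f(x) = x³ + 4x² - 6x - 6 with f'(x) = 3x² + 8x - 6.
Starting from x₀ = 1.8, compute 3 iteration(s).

f(x) = x³ + 4x² - 6x - 6
f'(x) = 3x² + 8x - 6
x₀ = 1.8

Newton-Raphson formula: x_{n+1} = x_n - f(x_n)/f'(x_n)

Iteration 1:
  f(1.800000) = 1.992000
  f'(1.800000) = 18.120000
  x_1 = 1.800000 - 1.992000/18.120000 = 1.690066
Iteration 2:
  f(1.690066) = 0.112274
  f'(1.690066) = 16.089501
  x_2 = 1.690066 - 0.112274/16.089501 = 1.683088
Iteration 3:
  f(1.683088) = 0.000441
  f'(1.683088) = 15.963062
  x_3 = 1.683088 - 0.000441/15.963062 = 1.683060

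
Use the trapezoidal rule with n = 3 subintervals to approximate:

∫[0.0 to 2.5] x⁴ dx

f(x) = x⁴
a = 0.0, b = 2.5, n = 3
h = (b - a)/n = 0.833333

Trapezoidal rule: (h/2)[f(x₀) + 2f(x₁) + 2f(x₂) + ... + f(xₙ)]

x_0 = 0.0000, f(x_0) = 0.000000, coefficient = 1
x_1 = 0.8333, f(x_1) = 0.482253, coefficient = 2
x_2 = 1.6667, f(x_2) = 7.716049, coefficient = 2
x_3 = 2.5000, f(x_3) = 39.062500, coefficient = 1

I ≈ (0.833333/2) × 55.459105 = 23.107960
Exact value: 19.531250
Error: 3.576710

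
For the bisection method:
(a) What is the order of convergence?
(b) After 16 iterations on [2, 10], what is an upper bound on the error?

(a) Bisection has linear (order 1) convergence; the error is halved each step.

(b) Error bound = (b-a)/2^n = (10 - 2)/2^{16}
    = 8/2^{16}

(a) 1 (linear); (b) error ≤ 1.22e-04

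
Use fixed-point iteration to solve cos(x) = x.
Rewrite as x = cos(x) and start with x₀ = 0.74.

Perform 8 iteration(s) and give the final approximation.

Equation: cos(x) = x
Fixed-point form: x = cos(x)
x₀ = 0.74

x_1 = g(0.740000) = 0.738469
x_2 = g(0.738469) = 0.739500
x_3 = g(0.739500) = 0.738805
x_4 = g(0.738805) = 0.739274
x_5 = g(0.739274) = 0.738958
x_6 = g(0.738958) = 0.739171
x_7 = g(0.739171) = 0.739028
x_8 = g(0.739028) = 0.739124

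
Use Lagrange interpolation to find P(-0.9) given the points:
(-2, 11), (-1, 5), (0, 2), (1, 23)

Lagrange interpolation formula:
P(x) = Σ yᵢ × Lᵢ(x)
where Lᵢ(x) = Π_{j≠i} (x - xⱼ)/(xᵢ - xⱼ)

L_0(-0.9) = (-0.9 - (-1))/(-2 - (-1)) × (-0.9 - 0)/(-2 - 0) × (-0.9 - 1)/(-2 - 1) = -0.028500
L_1(-0.9) = (-0.9 - (-2))/(-1 - (-2)) × (-0.9 - 0)/(-1 - 0) × (-0.9 - 1)/(-1 - 1) = 0.940500
L_2(-0.9) = (-0.9 - (-2))/(0 - (-2)) × (-0.9 - (-1))/(0 - (-1)) × (-0.9 - 1)/(0 - 1) = 0.104500
L_3(-0.9) = (-0.9 - (-2))/(1 - (-2)) × (-0.9 - (-1))/(1 - (-1)) × (-0.9 - 0)/(1 - 0) = -0.016500

P(-0.9) = 11×L_0(-0.9) + 5×L_1(-0.9) + 2×L_2(-0.9) + 23×L_3(-0.9)
P(-0.9) = 4.218500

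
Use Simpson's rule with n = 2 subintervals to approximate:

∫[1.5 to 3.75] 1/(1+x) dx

f(x) = 1/(1+x)
a = 1.5, b = 3.75, n = 2
h = (b - a)/n = 1.125000

Simpson's rule: (h/3)[f(x₀) + 4f(x₁) + 2f(x₂) + ... + f(xₙ)]

x_0 = 1.5000, f(x_0) = 0.400000, coefficient = 1
x_1 = 2.6250, f(x_1) = 0.275862, coefficient = 4
x_2 = 3.7500, f(x_2) = 0.210526, coefficient = 1

I ≈ (1.125000/3) × 1.713975 = 0.642740
Exact value: 0.641854
Error: 0.000887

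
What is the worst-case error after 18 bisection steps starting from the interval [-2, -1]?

Bisection error bound: |error| ≤ (b-a)/2^n
|error| ≤ (-1 - (-2))/2^18 = 1/2^18
|error| ≤ 0.0000038147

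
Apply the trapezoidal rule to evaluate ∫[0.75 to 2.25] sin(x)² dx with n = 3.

f(x) = sin(x)²
a = 0.75, b = 2.25, n = 3
h = (b - a)/n = 0.500000

Trapezoidal rule: (h/2)[f(x₀) + 2f(x₁) + 2f(x₂) + ... + f(xₙ)]

x_0 = 0.7500, f(x_0) = 0.464631, coefficient = 1
x_1 = 1.2500, f(x_1) = 0.900572, coefficient = 2
x_2 = 1.7500, f(x_2) = 0.968228, coefficient = 2
x_3 = 2.2500, f(x_3) = 0.605398, coefficient = 1

I ≈ (0.500000/2) × 4.807630 = 1.201907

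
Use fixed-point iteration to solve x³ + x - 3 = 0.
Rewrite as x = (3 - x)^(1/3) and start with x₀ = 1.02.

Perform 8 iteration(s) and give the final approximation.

Equation: x³ + x - 3 = 0
Fixed-point form: x = (3 - x)^(1/3)
x₀ = 1.02

x_1 = g(1.020000) = 1.255707
x_2 = g(1.255707) = 1.203760
x_3 = g(1.203760) = 1.215593
x_4 = g(1.215593) = 1.212918
x_5 = g(1.212918) = 1.213523
x_6 = g(1.213523) = 1.213386
x_7 = g(1.213386) = 1.213417
x_8 = g(1.213417) = 1.213410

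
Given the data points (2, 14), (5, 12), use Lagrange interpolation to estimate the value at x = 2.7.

Lagrange interpolation formula:
P(x) = Σ yᵢ × Lᵢ(x)
where Lᵢ(x) = Π_{j≠i} (x - xⱼ)/(xᵢ - xⱼ)

L_0(2.7) = (2.7 - 5)/(2 - 5) = 0.766667
L_1(2.7) = (2.7 - 2)/(5 - 2) = 0.233333

P(2.7) = 14×L_0(2.7) + 12×L_1(2.7)
P(2.7) = 13.533333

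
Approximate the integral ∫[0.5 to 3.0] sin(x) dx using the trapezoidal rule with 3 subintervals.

f(x) = sin(x)
a = 0.5, b = 3.0, n = 3
h = (b - a)/n = 0.833333

Trapezoidal rule: (h/2)[f(x₀) + 2f(x₁) + 2f(x₂) + ... + f(xₙ)]

x_0 = 0.5000, f(x_0) = 0.479426, coefficient = 1
x_1 = 1.3333, f(x_1) = 0.971938, coefficient = 2
x_2 = 2.1667, f(x_2) = 0.827660, coefficient = 2
x_3 = 3.0000, f(x_3) = 0.141120, coefficient = 1

I ≈ (0.833333/2) × 4.219742 = 1.758226
Exact value: 1.867575
Error: 0.109349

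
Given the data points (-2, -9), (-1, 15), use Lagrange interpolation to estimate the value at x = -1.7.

Lagrange interpolation formula:
P(x) = Σ yᵢ × Lᵢ(x)
where Lᵢ(x) = Π_{j≠i} (x - xⱼ)/(xᵢ - xⱼ)

L_0(-1.7) = (-1.7 - (-1))/(-2 - (-1)) = 0.700000
L_1(-1.7) = (-1.7 - (-2))/(-1 - (-2)) = 0.300000

P(-1.7) = (-9)×L_0(-1.7) + 15×L_1(-1.7)
P(-1.7) = -1.800000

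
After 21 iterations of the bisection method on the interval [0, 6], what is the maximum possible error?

Bisection error bound: |error| ≤ (b-a)/2^n
|error| ≤ (6 - 0)/2^21 = 6/2^21
|error| ≤ 0.0000028610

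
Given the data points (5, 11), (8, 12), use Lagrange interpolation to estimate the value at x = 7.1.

Lagrange interpolation formula:
P(x) = Σ yᵢ × Lᵢ(x)
where Lᵢ(x) = Π_{j≠i} (x - xⱼ)/(xᵢ - xⱼ)

L_0(7.1) = (7.1 - 8)/(5 - 8) = 0.300000
L_1(7.1) = (7.1 - 5)/(8 - 5) = 0.700000

P(7.1) = 11×L_0(7.1) + 12×L_1(7.1)
P(7.1) = 11.700000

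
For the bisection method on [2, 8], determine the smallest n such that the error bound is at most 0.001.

We need (b-a)/2^n ≤ 0.001
(8 - 2)/2^n ≤ 0.001
6/2^n ≤ 0.001
2^n ≥ 6000
n ≥ log₂(6000) = 12.55
n ≥ 13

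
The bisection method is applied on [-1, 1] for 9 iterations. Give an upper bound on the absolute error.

Bisection error bound: |error| ≤ (b-a)/2^n
|error| ≤ (1 - (-1))/2^9 = 2/2^9
|error| ≤ 0.0039062500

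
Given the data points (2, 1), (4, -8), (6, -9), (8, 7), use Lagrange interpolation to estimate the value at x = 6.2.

Lagrange interpolation formula:
P(x) = Σ yᵢ × Lᵢ(x)
where Lᵢ(x) = Π_{j≠i} (x - xⱼ)/(xᵢ - xⱼ)

L_0(6.2) = (6.2 - 4)/(2 - 4) × (6.2 - 6)/(2 - 6) × (6.2 - 8)/(2 - 8) = 0.016500
L_1(6.2) = (6.2 - 2)/(4 - 2) × (6.2 - 6)/(4 - 6) × (6.2 - 8)/(4 - 8) = -0.094500
L_2(6.2) = (6.2 - 2)/(6 - 2) × (6.2 - 4)/(6 - 4) × (6.2 - 8)/(6 - 8) = 1.039500
L_3(6.2) = (6.2 - 2)/(8 - 2) × (6.2 - 4)/(8 - 4) × (6.2 - 6)/(8 - 6) = 0.038500

P(6.2) = 1×L_0(6.2) + (-8)×L_1(6.2) + (-9)×L_2(6.2) + 7×L_3(6.2)
P(6.2) = -8.313500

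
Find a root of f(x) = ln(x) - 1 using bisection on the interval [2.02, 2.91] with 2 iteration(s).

f(x) = ln(x) - 1
Initial interval: [2.02, 2.91]

Iteration 1:
  c_1 = (2.020000 + 2.910000)/2 = 2.465000
  f(c_1) = f(2.465000) = -0.097808
  f(a) × f(c) ≥ 0, new interval: [2.465000, 2.910000]
Iteration 2:
  c_2 = (2.465000 + 2.910000)/2 = 2.687500
  f(c_2) = f(2.687500) = -0.011389
  f(a) × f(c) ≥ 0, new interval: [2.687500, 2.910000]

After 2 iteration(s), the approximation is c_2 = 2.687500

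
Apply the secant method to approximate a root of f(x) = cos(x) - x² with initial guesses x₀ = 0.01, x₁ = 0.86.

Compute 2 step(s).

f(x) = cos(x) - x²
x₀ = 0.01, x₁ = 0.86

Secant formula: x_{n+1} = x_n - f(x_n)(x_n - x_{n-1})/(f(x_n) - f(x_{n-1}))

Iteration 1:
  f(0.010000) = 0.999850
  f(0.860000) = -0.087163
  x_2 = 0.860000 - (-0.087163)×(0.860000 - 0.010000)/(-0.087163 - 0.999850)
       = 0.791842
Iteration 2:
  f(0.860000) = -0.087163
  f(0.791842) = 0.075521
  x_3 = 0.791842 - 0.075521×(0.791842 - 0.860000)/(0.075521 - (-0.087163))
       = 0.823483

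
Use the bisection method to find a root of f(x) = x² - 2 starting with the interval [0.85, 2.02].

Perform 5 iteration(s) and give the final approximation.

f(x) = x² - 2
Initial interval: [0.85, 2.02]

Iteration 1:
  c_1 = (0.850000 + 2.020000)/2 = 1.435000
  f(c_1) = f(1.435000) = 0.059225
  f(a) × f(c) < 0, new interval: [0.850000, 1.435000]
Iteration 2:
  c_2 = (0.850000 + 1.435000)/2 = 1.142500
  f(c_2) = f(1.142500) = -0.694694
  f(a) × f(c) ≥ 0, new interval: [1.142500, 1.435000]
Iteration 3:
  c_3 = (1.142500 + 1.435000)/2 = 1.288750
  f(c_3) = f(1.288750) = -0.339123
  f(a) × f(c) ≥ 0, new interval: [1.288750, 1.435000]
Iteration 4:
  c_4 = (1.288750 + 1.435000)/2 = 1.361875
  f(c_4) = f(1.361875) = -0.145296
  f(a) × f(c) ≥ 0, new interval: [1.361875, 1.435000]
Iteration 5:
  c_5 = (1.361875 + 1.435000)/2 = 1.398438
  f(c_5) = f(1.398438) = -0.044373
  f(a) × f(c) ≥ 0, new interval: [1.398438, 1.435000]

After 5 iteration(s), the approximation is c_5 = 1.398438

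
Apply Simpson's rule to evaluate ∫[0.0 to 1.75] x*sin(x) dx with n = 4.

f(x) = x*sin(x)
a = 0.0, b = 1.75, n = 4
h = (b - a)/n = 0.437500

Simpson's rule: (h/3)[f(x₀) + 4f(x₁) + 2f(x₂) + ... + f(xₙ)]

x_0 = 0.0000, f(x_0) = 0.000000, coefficient = 1
x_1 = 0.4375, f(x_1) = 0.185358, coefficient = 4
x_2 = 0.8750, f(x_2) = 0.671601, coefficient = 2
x_3 = 1.3125, f(x_3) = 1.268960, coefficient = 4
x_4 = 1.7500, f(x_4) = 1.721975, coefficient = 1

I ≈ (0.437500/3) × 8.882449 = 1.295357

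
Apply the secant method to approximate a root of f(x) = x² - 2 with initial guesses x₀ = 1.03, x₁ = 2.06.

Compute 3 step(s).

f(x) = x² - 2
x₀ = 1.03, x₁ = 2.06

Secant formula: x_{n+1} = x_n - f(x_n)(x_n - x_{n-1})/(f(x_n) - f(x_{n-1}))

Iteration 1:
  f(1.030000) = -0.939100
  f(2.060000) = 2.243600
  x_2 = 2.060000 - 2.243600×(2.060000 - 1.030000)/(2.243600 - (-0.939100))
       = 1.333916
Iteration 2:
  f(2.060000) = 2.243600
  f(1.333916) = -0.220668
  x_3 = 1.333916 - (-0.220668)×(1.333916 - 2.060000)/(-0.220668 - 2.243600)
       = 1.398935
Iteration 3:
  f(1.333916) = -0.220668
  f(1.398935) = -0.042982
  x_4 = 1.398935 - (-0.042982)×(1.398935 - 1.333916)/(-0.042982 - (-0.220668))
       = 1.414662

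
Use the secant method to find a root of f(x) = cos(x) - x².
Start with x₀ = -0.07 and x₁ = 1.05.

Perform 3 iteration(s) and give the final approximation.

f(x) = cos(x) - x²
x₀ = -0.07, x₁ = 1.05

Secant formula: x_{n+1} = x_n - f(x_n)(x_n - x_{n-1})/(f(x_n) - f(x_{n-1}))

Iteration 1:
  f(-0.070000) = 0.992651
  f(1.050000) = -0.604929
  x_2 = 1.050000 - (-0.604929)×(1.050000 - (-0.070000))/(-0.604929 - 0.992651)
       = 0.625908
Iteration 2:
  f(1.050000) = -0.604929
  f(0.625908) = 0.418670
  x_3 = 0.625908 - 0.418670×(0.625908 - 1.050000)/(0.418670 - (-0.604929))
       = 0.799369
Iteration 3:
  f(0.625908) = 0.418670
  f(0.799369) = 0.058168
  x_4 = 0.799369 - 0.058168×(0.799369 - 0.625908)/(0.058168 - 0.418670)
       = 0.827358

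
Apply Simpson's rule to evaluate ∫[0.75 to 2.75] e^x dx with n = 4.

f(x) = e^x
a = 0.75, b = 2.75, n = 4
h = (b - a)/n = 0.500000

Simpson's rule: (h/3)[f(x₀) + 4f(x₁) + 2f(x₂) + ... + f(xₙ)]

x_0 = 0.7500, f(x_0) = 2.117000, coefficient = 1
x_1 = 1.2500, f(x_1) = 3.490343, coefficient = 4
x_2 = 1.7500, f(x_2) = 5.754603, coefficient = 2
x_3 = 2.2500, f(x_3) = 9.487736, coefficient = 4
x_4 = 2.7500, f(x_4) = 15.642632, coefficient = 1

I ≈ (0.500000/3) × 81.181152 = 13.530192
Exact value: 13.525632
Error: 0.004560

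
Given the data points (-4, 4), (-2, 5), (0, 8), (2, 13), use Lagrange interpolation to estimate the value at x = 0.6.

Lagrange interpolation formula:
P(x) = Σ yᵢ × Lᵢ(x)
where Lᵢ(x) = Π_{j≠i} (x - xⱼ)/(xᵢ - xⱼ)

L_0(0.6) = (0.6 - (-2))/(-4 - (-2)) × (0.6 - 0)/(-4 - 0) × (0.6 - 2)/(-4 - 2) = 0.045500
L_1(0.6) = (0.6 - (-4))/(-2 - (-4)) × (0.6 - 0)/(-2 - 0) × (0.6 - 2)/(-2 - 2) = -0.241500
L_2(0.6) = (0.6 - (-4))/(0 - (-4)) × (0.6 - (-2))/(0 - (-2)) × (0.6 - 2)/(0 - 2) = 1.046500
L_3(0.6) = (0.6 - (-4))/(2 - (-4)) × (0.6 - (-2))/(2 - (-2)) × (0.6 - 0)/(2 - 0) = 0.149500

P(0.6) = 4×L_0(0.6) + 5×L_1(0.6) + 8×L_2(0.6) + 13×L_3(0.6)
P(0.6) = 9.290000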